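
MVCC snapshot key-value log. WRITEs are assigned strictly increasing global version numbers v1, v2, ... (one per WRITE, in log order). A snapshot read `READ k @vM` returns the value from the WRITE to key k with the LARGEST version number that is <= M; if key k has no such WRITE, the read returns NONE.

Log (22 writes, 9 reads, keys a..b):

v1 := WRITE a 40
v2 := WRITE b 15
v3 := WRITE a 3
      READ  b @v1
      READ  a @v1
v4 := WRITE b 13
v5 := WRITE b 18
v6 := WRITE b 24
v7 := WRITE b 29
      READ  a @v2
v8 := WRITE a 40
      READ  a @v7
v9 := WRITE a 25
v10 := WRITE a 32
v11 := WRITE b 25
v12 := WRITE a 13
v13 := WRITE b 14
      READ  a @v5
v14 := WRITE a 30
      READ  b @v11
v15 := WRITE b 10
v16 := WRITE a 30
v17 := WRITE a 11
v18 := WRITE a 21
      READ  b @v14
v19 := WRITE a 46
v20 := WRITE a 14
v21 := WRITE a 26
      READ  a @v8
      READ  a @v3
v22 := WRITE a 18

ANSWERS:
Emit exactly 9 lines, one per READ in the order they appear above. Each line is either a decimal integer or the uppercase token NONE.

v1: WRITE a=40  (a history now [(1, 40)])
v2: WRITE b=15  (b history now [(2, 15)])
v3: WRITE a=3  (a history now [(1, 40), (3, 3)])
READ b @v1: history=[(2, 15)] -> no version <= 1 -> NONE
READ a @v1: history=[(1, 40), (3, 3)] -> pick v1 -> 40
v4: WRITE b=13  (b history now [(2, 15), (4, 13)])
v5: WRITE b=18  (b history now [(2, 15), (4, 13), (5, 18)])
v6: WRITE b=24  (b history now [(2, 15), (4, 13), (5, 18), (6, 24)])
v7: WRITE b=29  (b history now [(2, 15), (4, 13), (5, 18), (6, 24), (7, 29)])
READ a @v2: history=[(1, 40), (3, 3)] -> pick v1 -> 40
v8: WRITE a=40  (a history now [(1, 40), (3, 3), (8, 40)])
READ a @v7: history=[(1, 40), (3, 3), (8, 40)] -> pick v3 -> 3
v9: WRITE a=25  (a history now [(1, 40), (3, 3), (8, 40), (9, 25)])
v10: WRITE a=32  (a history now [(1, 40), (3, 3), (8, 40), (9, 25), (10, 32)])
v11: WRITE b=25  (b history now [(2, 15), (4, 13), (5, 18), (6, 24), (7, 29), (11, 25)])
v12: WRITE a=13  (a history now [(1, 40), (3, 3), (8, 40), (9, 25), (10, 32), (12, 13)])
v13: WRITE b=14  (b history now [(2, 15), (4, 13), (5, 18), (6, 24), (7, 29), (11, 25), (13, 14)])
READ a @v5: history=[(1, 40), (3, 3), (8, 40), (9, 25), (10, 32), (12, 13)] -> pick v3 -> 3
v14: WRITE a=30  (a history now [(1, 40), (3, 3), (8, 40), (9, 25), (10, 32), (12, 13), (14, 30)])
READ b @v11: history=[(2, 15), (4, 13), (5, 18), (6, 24), (7, 29), (11, 25), (13, 14)] -> pick v11 -> 25
v15: WRITE b=10  (b history now [(2, 15), (4, 13), (5, 18), (6, 24), (7, 29), (11, 25), (13, 14), (15, 10)])
v16: WRITE a=30  (a history now [(1, 40), (3, 3), (8, 40), (9, 25), (10, 32), (12, 13), (14, 30), (16, 30)])
v17: WRITE a=11  (a history now [(1, 40), (3, 3), (8, 40), (9, 25), (10, 32), (12, 13), (14, 30), (16, 30), (17, 11)])
v18: WRITE a=21  (a history now [(1, 40), (3, 3), (8, 40), (9, 25), (10, 32), (12, 13), (14, 30), (16, 30), (17, 11), (18, 21)])
READ b @v14: history=[(2, 15), (4, 13), (5, 18), (6, 24), (7, 29), (11, 25), (13, 14), (15, 10)] -> pick v13 -> 14
v19: WRITE a=46  (a history now [(1, 40), (3, 3), (8, 40), (9, 25), (10, 32), (12, 13), (14, 30), (16, 30), (17, 11), (18, 21), (19, 46)])
v20: WRITE a=14  (a history now [(1, 40), (3, 3), (8, 40), (9, 25), (10, 32), (12, 13), (14, 30), (16, 30), (17, 11), (18, 21), (19, 46), (20, 14)])
v21: WRITE a=26  (a history now [(1, 40), (3, 3), (8, 40), (9, 25), (10, 32), (12, 13), (14, 30), (16, 30), (17, 11), (18, 21), (19, 46), (20, 14), (21, 26)])
READ a @v8: history=[(1, 40), (3, 3), (8, 40), (9, 25), (10, 32), (12, 13), (14, 30), (16, 30), (17, 11), (18, 21), (19, 46), (20, 14), (21, 26)] -> pick v8 -> 40
READ a @v3: history=[(1, 40), (3, 3), (8, 40), (9, 25), (10, 32), (12, 13), (14, 30), (16, 30), (17, 11), (18, 21), (19, 46), (20, 14), (21, 26)] -> pick v3 -> 3
v22: WRITE a=18  (a history now [(1, 40), (3, 3), (8, 40), (9, 25), (10, 32), (12, 13), (14, 30), (16, 30), (17, 11), (18, 21), (19, 46), (20, 14), (21, 26), (22, 18)])

Answer: NONE
40
40
3
3
25
14
40
3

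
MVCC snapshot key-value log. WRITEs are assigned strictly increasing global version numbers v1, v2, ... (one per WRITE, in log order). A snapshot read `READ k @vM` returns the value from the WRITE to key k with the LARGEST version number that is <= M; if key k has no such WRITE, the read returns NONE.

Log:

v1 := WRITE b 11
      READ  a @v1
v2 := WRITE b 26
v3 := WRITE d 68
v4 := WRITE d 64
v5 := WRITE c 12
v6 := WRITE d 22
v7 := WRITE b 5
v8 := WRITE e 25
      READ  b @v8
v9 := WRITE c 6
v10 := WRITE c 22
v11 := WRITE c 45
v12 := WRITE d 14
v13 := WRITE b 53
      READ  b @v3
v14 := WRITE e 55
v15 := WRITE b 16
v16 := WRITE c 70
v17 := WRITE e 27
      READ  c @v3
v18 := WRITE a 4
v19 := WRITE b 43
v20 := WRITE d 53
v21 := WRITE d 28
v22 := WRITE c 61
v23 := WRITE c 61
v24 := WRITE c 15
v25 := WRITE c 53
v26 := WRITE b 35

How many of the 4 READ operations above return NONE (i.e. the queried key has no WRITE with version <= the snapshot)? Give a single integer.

Answer: 2

Derivation:
v1: WRITE b=11  (b history now [(1, 11)])
READ a @v1: history=[] -> no version <= 1 -> NONE
v2: WRITE b=26  (b history now [(1, 11), (2, 26)])
v3: WRITE d=68  (d history now [(3, 68)])
v4: WRITE d=64  (d history now [(3, 68), (4, 64)])
v5: WRITE c=12  (c history now [(5, 12)])
v6: WRITE d=22  (d history now [(3, 68), (4, 64), (6, 22)])
v7: WRITE b=5  (b history now [(1, 11), (2, 26), (7, 5)])
v8: WRITE e=25  (e history now [(8, 25)])
READ b @v8: history=[(1, 11), (2, 26), (7, 5)] -> pick v7 -> 5
v9: WRITE c=6  (c history now [(5, 12), (9, 6)])
v10: WRITE c=22  (c history now [(5, 12), (9, 6), (10, 22)])
v11: WRITE c=45  (c history now [(5, 12), (9, 6), (10, 22), (11, 45)])
v12: WRITE d=14  (d history now [(3, 68), (4, 64), (6, 22), (12, 14)])
v13: WRITE b=53  (b history now [(1, 11), (2, 26), (7, 5), (13, 53)])
READ b @v3: history=[(1, 11), (2, 26), (7, 5), (13, 53)] -> pick v2 -> 26
v14: WRITE e=55  (e history now [(8, 25), (14, 55)])
v15: WRITE b=16  (b history now [(1, 11), (2, 26), (7, 5), (13, 53), (15, 16)])
v16: WRITE c=70  (c history now [(5, 12), (9, 6), (10, 22), (11, 45), (16, 70)])
v17: WRITE e=27  (e history now [(8, 25), (14, 55), (17, 27)])
READ c @v3: history=[(5, 12), (9, 6), (10, 22), (11, 45), (16, 70)] -> no version <= 3 -> NONE
v18: WRITE a=4  (a history now [(18, 4)])
v19: WRITE b=43  (b history now [(1, 11), (2, 26), (7, 5), (13, 53), (15, 16), (19, 43)])
v20: WRITE d=53  (d history now [(3, 68), (4, 64), (6, 22), (12, 14), (20, 53)])
v21: WRITE d=28  (d history now [(3, 68), (4, 64), (6, 22), (12, 14), (20, 53), (21, 28)])
v22: WRITE c=61  (c history now [(5, 12), (9, 6), (10, 22), (11, 45), (16, 70), (22, 61)])
v23: WRITE c=61  (c history now [(5, 12), (9, 6), (10, 22), (11, 45), (16, 70), (22, 61), (23, 61)])
v24: WRITE c=15  (c history now [(5, 12), (9, 6), (10, 22), (11, 45), (16, 70), (22, 61), (23, 61), (24, 15)])
v25: WRITE c=53  (c history now [(5, 12), (9, 6), (10, 22), (11, 45), (16, 70), (22, 61), (23, 61), (24, 15), (25, 53)])
v26: WRITE b=35  (b history now [(1, 11), (2, 26), (7, 5), (13, 53), (15, 16), (19, 43), (26, 35)])
Read results in order: ['NONE', '5', '26', 'NONE']
NONE count = 2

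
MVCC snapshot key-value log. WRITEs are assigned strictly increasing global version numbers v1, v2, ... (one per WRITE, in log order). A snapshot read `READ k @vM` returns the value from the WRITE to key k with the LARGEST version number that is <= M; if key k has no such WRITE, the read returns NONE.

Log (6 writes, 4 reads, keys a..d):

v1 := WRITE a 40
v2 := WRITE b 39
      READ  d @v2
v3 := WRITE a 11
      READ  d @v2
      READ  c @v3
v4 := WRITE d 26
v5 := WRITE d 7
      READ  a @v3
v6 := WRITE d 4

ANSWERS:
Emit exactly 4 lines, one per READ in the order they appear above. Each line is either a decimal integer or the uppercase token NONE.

v1: WRITE a=40  (a history now [(1, 40)])
v2: WRITE b=39  (b history now [(2, 39)])
READ d @v2: history=[] -> no version <= 2 -> NONE
v3: WRITE a=11  (a history now [(1, 40), (3, 11)])
READ d @v2: history=[] -> no version <= 2 -> NONE
READ c @v3: history=[] -> no version <= 3 -> NONE
v4: WRITE d=26  (d history now [(4, 26)])
v5: WRITE d=7  (d history now [(4, 26), (5, 7)])
READ a @v3: history=[(1, 40), (3, 11)] -> pick v3 -> 11
v6: WRITE d=4  (d history now [(4, 26), (5, 7), (6, 4)])

Answer: NONE
NONE
NONE
11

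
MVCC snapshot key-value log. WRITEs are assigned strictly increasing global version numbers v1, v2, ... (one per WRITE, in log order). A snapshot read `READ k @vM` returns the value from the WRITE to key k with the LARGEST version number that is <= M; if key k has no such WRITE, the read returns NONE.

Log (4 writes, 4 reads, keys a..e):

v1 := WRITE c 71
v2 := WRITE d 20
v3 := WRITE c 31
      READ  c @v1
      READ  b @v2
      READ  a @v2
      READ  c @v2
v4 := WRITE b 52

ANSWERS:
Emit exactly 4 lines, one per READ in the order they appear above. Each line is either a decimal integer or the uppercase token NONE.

v1: WRITE c=71  (c history now [(1, 71)])
v2: WRITE d=20  (d history now [(2, 20)])
v3: WRITE c=31  (c history now [(1, 71), (3, 31)])
READ c @v1: history=[(1, 71), (3, 31)] -> pick v1 -> 71
READ b @v2: history=[] -> no version <= 2 -> NONE
READ a @v2: history=[] -> no version <= 2 -> NONE
READ c @v2: history=[(1, 71), (3, 31)] -> pick v1 -> 71
v4: WRITE b=52  (b history now [(4, 52)])

Answer: 71
NONE
NONE
71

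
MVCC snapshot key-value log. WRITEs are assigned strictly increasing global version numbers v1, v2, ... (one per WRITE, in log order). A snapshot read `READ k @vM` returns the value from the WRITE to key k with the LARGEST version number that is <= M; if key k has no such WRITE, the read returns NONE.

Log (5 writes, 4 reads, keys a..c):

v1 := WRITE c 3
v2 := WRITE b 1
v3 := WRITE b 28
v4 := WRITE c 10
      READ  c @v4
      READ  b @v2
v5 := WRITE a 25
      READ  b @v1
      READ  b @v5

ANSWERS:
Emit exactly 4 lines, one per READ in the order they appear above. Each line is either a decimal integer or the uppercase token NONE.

v1: WRITE c=3  (c history now [(1, 3)])
v2: WRITE b=1  (b history now [(2, 1)])
v3: WRITE b=28  (b history now [(2, 1), (3, 28)])
v4: WRITE c=10  (c history now [(1, 3), (4, 10)])
READ c @v4: history=[(1, 3), (4, 10)] -> pick v4 -> 10
READ b @v2: history=[(2, 1), (3, 28)] -> pick v2 -> 1
v5: WRITE a=25  (a history now [(5, 25)])
READ b @v1: history=[(2, 1), (3, 28)] -> no version <= 1 -> NONE
READ b @v5: history=[(2, 1), (3, 28)] -> pick v3 -> 28

Answer: 10
1
NONE
28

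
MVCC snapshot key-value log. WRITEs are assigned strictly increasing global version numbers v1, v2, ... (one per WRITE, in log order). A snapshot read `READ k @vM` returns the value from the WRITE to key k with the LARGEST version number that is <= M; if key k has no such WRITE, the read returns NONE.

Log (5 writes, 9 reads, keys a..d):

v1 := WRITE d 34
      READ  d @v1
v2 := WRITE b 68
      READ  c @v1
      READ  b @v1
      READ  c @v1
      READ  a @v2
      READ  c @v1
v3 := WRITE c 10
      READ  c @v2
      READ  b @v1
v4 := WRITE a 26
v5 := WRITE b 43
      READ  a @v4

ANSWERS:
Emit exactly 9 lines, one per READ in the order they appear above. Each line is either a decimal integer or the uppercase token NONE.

Answer: 34
NONE
NONE
NONE
NONE
NONE
NONE
NONE
26

Derivation:
v1: WRITE d=34  (d history now [(1, 34)])
READ d @v1: history=[(1, 34)] -> pick v1 -> 34
v2: WRITE b=68  (b history now [(2, 68)])
READ c @v1: history=[] -> no version <= 1 -> NONE
READ b @v1: history=[(2, 68)] -> no version <= 1 -> NONE
READ c @v1: history=[] -> no version <= 1 -> NONE
READ a @v2: history=[] -> no version <= 2 -> NONE
READ c @v1: history=[] -> no version <= 1 -> NONE
v3: WRITE c=10  (c history now [(3, 10)])
READ c @v2: history=[(3, 10)] -> no version <= 2 -> NONE
READ b @v1: history=[(2, 68)] -> no version <= 1 -> NONE
v4: WRITE a=26  (a history now [(4, 26)])
v5: WRITE b=43  (b history now [(2, 68), (5, 43)])
READ a @v4: history=[(4, 26)] -> pick v4 -> 26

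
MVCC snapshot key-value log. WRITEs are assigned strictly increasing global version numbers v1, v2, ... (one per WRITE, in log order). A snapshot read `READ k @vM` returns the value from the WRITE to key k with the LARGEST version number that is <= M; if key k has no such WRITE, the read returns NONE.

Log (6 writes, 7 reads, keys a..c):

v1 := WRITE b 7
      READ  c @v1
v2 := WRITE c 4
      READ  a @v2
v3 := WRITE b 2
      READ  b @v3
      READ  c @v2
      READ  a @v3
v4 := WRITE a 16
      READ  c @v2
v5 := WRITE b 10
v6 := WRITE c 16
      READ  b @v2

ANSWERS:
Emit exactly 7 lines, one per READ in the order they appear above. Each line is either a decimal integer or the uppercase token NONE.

Answer: NONE
NONE
2
4
NONE
4
7

Derivation:
v1: WRITE b=7  (b history now [(1, 7)])
READ c @v1: history=[] -> no version <= 1 -> NONE
v2: WRITE c=4  (c history now [(2, 4)])
READ a @v2: history=[] -> no version <= 2 -> NONE
v3: WRITE b=2  (b history now [(1, 7), (3, 2)])
READ b @v3: history=[(1, 7), (3, 2)] -> pick v3 -> 2
READ c @v2: history=[(2, 4)] -> pick v2 -> 4
READ a @v3: history=[] -> no version <= 3 -> NONE
v4: WRITE a=16  (a history now [(4, 16)])
READ c @v2: history=[(2, 4)] -> pick v2 -> 4
v5: WRITE b=10  (b history now [(1, 7), (3, 2), (5, 10)])
v6: WRITE c=16  (c history now [(2, 4), (6, 16)])
READ b @v2: history=[(1, 7), (3, 2), (5, 10)] -> pick v1 -> 7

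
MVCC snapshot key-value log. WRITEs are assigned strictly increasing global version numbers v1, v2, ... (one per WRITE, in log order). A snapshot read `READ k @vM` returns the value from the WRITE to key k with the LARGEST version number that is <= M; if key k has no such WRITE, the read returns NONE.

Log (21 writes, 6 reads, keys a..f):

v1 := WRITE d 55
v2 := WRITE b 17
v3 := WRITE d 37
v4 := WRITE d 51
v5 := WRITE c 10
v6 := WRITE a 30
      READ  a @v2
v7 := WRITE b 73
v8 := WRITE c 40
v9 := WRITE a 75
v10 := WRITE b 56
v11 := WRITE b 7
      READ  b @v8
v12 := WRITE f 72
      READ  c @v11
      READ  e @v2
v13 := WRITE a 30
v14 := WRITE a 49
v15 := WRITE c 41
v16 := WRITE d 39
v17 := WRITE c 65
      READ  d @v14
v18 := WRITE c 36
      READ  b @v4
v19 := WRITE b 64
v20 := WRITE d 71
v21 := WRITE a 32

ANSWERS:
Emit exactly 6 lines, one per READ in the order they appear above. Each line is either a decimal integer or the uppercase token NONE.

Answer: NONE
73
40
NONE
51
17

Derivation:
v1: WRITE d=55  (d history now [(1, 55)])
v2: WRITE b=17  (b history now [(2, 17)])
v3: WRITE d=37  (d history now [(1, 55), (3, 37)])
v4: WRITE d=51  (d history now [(1, 55), (3, 37), (4, 51)])
v5: WRITE c=10  (c history now [(5, 10)])
v6: WRITE a=30  (a history now [(6, 30)])
READ a @v2: history=[(6, 30)] -> no version <= 2 -> NONE
v7: WRITE b=73  (b history now [(2, 17), (7, 73)])
v8: WRITE c=40  (c history now [(5, 10), (8, 40)])
v9: WRITE a=75  (a history now [(6, 30), (9, 75)])
v10: WRITE b=56  (b history now [(2, 17), (7, 73), (10, 56)])
v11: WRITE b=7  (b history now [(2, 17), (7, 73), (10, 56), (11, 7)])
READ b @v8: history=[(2, 17), (7, 73), (10, 56), (11, 7)] -> pick v7 -> 73
v12: WRITE f=72  (f history now [(12, 72)])
READ c @v11: history=[(5, 10), (8, 40)] -> pick v8 -> 40
READ e @v2: history=[] -> no version <= 2 -> NONE
v13: WRITE a=30  (a history now [(6, 30), (9, 75), (13, 30)])
v14: WRITE a=49  (a history now [(6, 30), (9, 75), (13, 30), (14, 49)])
v15: WRITE c=41  (c history now [(5, 10), (8, 40), (15, 41)])
v16: WRITE d=39  (d history now [(1, 55), (3, 37), (4, 51), (16, 39)])
v17: WRITE c=65  (c history now [(5, 10), (8, 40), (15, 41), (17, 65)])
READ d @v14: history=[(1, 55), (3, 37), (4, 51), (16, 39)] -> pick v4 -> 51
v18: WRITE c=36  (c history now [(5, 10), (8, 40), (15, 41), (17, 65), (18, 36)])
READ b @v4: history=[(2, 17), (7, 73), (10, 56), (11, 7)] -> pick v2 -> 17
v19: WRITE b=64  (b history now [(2, 17), (7, 73), (10, 56), (11, 7), (19, 64)])
v20: WRITE d=71  (d history now [(1, 55), (3, 37), (4, 51), (16, 39), (20, 71)])
v21: WRITE a=32  (a history now [(6, 30), (9, 75), (13, 30), (14, 49), (21, 32)])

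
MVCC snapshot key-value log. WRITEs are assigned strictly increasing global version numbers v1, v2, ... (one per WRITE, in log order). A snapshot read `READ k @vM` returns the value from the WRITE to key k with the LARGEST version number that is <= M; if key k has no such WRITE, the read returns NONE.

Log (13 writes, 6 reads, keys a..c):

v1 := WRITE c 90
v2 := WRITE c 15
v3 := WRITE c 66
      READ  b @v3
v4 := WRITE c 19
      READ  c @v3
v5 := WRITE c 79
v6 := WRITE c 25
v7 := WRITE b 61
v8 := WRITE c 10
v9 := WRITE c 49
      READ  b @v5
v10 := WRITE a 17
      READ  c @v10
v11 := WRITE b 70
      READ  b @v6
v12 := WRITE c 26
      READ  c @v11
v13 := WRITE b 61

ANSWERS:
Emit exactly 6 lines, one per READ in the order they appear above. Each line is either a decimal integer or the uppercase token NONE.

v1: WRITE c=90  (c history now [(1, 90)])
v2: WRITE c=15  (c history now [(1, 90), (2, 15)])
v3: WRITE c=66  (c history now [(1, 90), (2, 15), (3, 66)])
READ b @v3: history=[] -> no version <= 3 -> NONE
v4: WRITE c=19  (c history now [(1, 90), (2, 15), (3, 66), (4, 19)])
READ c @v3: history=[(1, 90), (2, 15), (3, 66), (4, 19)] -> pick v3 -> 66
v5: WRITE c=79  (c history now [(1, 90), (2, 15), (3, 66), (4, 19), (5, 79)])
v6: WRITE c=25  (c history now [(1, 90), (2, 15), (3, 66), (4, 19), (5, 79), (6, 25)])
v7: WRITE b=61  (b history now [(7, 61)])
v8: WRITE c=10  (c history now [(1, 90), (2, 15), (3, 66), (4, 19), (5, 79), (6, 25), (8, 10)])
v9: WRITE c=49  (c history now [(1, 90), (2, 15), (3, 66), (4, 19), (5, 79), (6, 25), (8, 10), (9, 49)])
READ b @v5: history=[(7, 61)] -> no version <= 5 -> NONE
v10: WRITE a=17  (a history now [(10, 17)])
READ c @v10: history=[(1, 90), (2, 15), (3, 66), (4, 19), (5, 79), (6, 25), (8, 10), (9, 49)] -> pick v9 -> 49
v11: WRITE b=70  (b history now [(7, 61), (11, 70)])
READ b @v6: history=[(7, 61), (11, 70)] -> no version <= 6 -> NONE
v12: WRITE c=26  (c history now [(1, 90), (2, 15), (3, 66), (4, 19), (5, 79), (6, 25), (8, 10), (9, 49), (12, 26)])
READ c @v11: history=[(1, 90), (2, 15), (3, 66), (4, 19), (5, 79), (6, 25), (8, 10), (9, 49), (12, 26)] -> pick v9 -> 49
v13: WRITE b=61  (b history now [(7, 61), (11, 70), (13, 61)])

Answer: NONE
66
NONE
49
NONE
49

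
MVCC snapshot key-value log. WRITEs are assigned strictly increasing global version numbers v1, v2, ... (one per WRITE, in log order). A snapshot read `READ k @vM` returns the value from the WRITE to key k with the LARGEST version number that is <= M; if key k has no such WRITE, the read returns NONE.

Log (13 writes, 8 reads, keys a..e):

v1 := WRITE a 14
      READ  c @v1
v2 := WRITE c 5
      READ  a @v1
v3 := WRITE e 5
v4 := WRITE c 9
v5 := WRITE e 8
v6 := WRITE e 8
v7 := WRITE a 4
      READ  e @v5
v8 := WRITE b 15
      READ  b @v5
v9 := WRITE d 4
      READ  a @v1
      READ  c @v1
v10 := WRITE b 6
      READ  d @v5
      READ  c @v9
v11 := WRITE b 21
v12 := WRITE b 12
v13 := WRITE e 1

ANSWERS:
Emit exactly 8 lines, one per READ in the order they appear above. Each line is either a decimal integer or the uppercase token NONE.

Answer: NONE
14
8
NONE
14
NONE
NONE
9

Derivation:
v1: WRITE a=14  (a history now [(1, 14)])
READ c @v1: history=[] -> no version <= 1 -> NONE
v2: WRITE c=5  (c history now [(2, 5)])
READ a @v1: history=[(1, 14)] -> pick v1 -> 14
v3: WRITE e=5  (e history now [(3, 5)])
v4: WRITE c=9  (c history now [(2, 5), (4, 9)])
v5: WRITE e=8  (e history now [(3, 5), (5, 8)])
v6: WRITE e=8  (e history now [(3, 5), (5, 8), (6, 8)])
v7: WRITE a=4  (a history now [(1, 14), (7, 4)])
READ e @v5: history=[(3, 5), (5, 8), (6, 8)] -> pick v5 -> 8
v8: WRITE b=15  (b history now [(8, 15)])
READ b @v5: history=[(8, 15)] -> no version <= 5 -> NONE
v9: WRITE d=4  (d history now [(9, 4)])
READ a @v1: history=[(1, 14), (7, 4)] -> pick v1 -> 14
READ c @v1: history=[(2, 5), (4, 9)] -> no version <= 1 -> NONE
v10: WRITE b=6  (b history now [(8, 15), (10, 6)])
READ d @v5: history=[(9, 4)] -> no version <= 5 -> NONE
READ c @v9: history=[(2, 5), (4, 9)] -> pick v4 -> 9
v11: WRITE b=21  (b history now [(8, 15), (10, 6), (11, 21)])
v12: WRITE b=12  (b history now [(8, 15), (10, 6), (11, 21), (12, 12)])
v13: WRITE e=1  (e history now [(3, 5), (5, 8), (6, 8), (13, 1)])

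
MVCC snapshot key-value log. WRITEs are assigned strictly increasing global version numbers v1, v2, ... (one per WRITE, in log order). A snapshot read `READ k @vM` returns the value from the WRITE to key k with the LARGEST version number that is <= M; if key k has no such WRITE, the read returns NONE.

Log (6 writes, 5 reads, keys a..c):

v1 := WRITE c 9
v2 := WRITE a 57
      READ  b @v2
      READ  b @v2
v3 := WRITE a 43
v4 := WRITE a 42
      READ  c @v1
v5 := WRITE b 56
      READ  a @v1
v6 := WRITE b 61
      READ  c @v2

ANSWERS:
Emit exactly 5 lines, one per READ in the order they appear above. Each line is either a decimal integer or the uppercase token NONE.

Answer: NONE
NONE
9
NONE
9

Derivation:
v1: WRITE c=9  (c history now [(1, 9)])
v2: WRITE a=57  (a history now [(2, 57)])
READ b @v2: history=[] -> no version <= 2 -> NONE
READ b @v2: history=[] -> no version <= 2 -> NONE
v3: WRITE a=43  (a history now [(2, 57), (3, 43)])
v4: WRITE a=42  (a history now [(2, 57), (3, 43), (4, 42)])
READ c @v1: history=[(1, 9)] -> pick v1 -> 9
v5: WRITE b=56  (b history now [(5, 56)])
READ a @v1: history=[(2, 57), (3, 43), (4, 42)] -> no version <= 1 -> NONE
v6: WRITE b=61  (b history now [(5, 56), (6, 61)])
READ c @v2: history=[(1, 9)] -> pick v1 -> 9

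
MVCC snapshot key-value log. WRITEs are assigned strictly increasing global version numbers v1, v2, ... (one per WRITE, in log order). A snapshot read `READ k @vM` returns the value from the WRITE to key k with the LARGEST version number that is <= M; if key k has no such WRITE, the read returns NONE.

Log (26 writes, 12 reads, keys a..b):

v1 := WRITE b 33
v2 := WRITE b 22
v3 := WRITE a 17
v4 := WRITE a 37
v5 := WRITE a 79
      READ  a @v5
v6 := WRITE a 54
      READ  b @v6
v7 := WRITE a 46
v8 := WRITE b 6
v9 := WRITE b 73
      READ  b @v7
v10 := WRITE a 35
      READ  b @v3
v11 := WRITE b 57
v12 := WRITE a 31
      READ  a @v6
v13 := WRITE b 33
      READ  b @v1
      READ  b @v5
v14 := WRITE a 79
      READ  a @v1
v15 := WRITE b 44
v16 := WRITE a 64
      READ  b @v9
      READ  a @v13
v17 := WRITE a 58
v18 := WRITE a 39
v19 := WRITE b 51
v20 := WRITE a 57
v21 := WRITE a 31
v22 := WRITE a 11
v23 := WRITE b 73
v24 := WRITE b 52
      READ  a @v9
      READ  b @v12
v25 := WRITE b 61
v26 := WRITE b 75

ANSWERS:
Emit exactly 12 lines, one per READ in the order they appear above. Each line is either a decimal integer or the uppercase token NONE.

v1: WRITE b=33  (b history now [(1, 33)])
v2: WRITE b=22  (b history now [(1, 33), (2, 22)])
v3: WRITE a=17  (a history now [(3, 17)])
v4: WRITE a=37  (a history now [(3, 17), (4, 37)])
v5: WRITE a=79  (a history now [(3, 17), (4, 37), (5, 79)])
READ a @v5: history=[(3, 17), (4, 37), (5, 79)] -> pick v5 -> 79
v6: WRITE a=54  (a history now [(3, 17), (4, 37), (5, 79), (6, 54)])
READ b @v6: history=[(1, 33), (2, 22)] -> pick v2 -> 22
v7: WRITE a=46  (a history now [(3, 17), (4, 37), (5, 79), (6, 54), (7, 46)])
v8: WRITE b=6  (b history now [(1, 33), (2, 22), (8, 6)])
v9: WRITE b=73  (b history now [(1, 33), (2, 22), (8, 6), (9, 73)])
READ b @v7: history=[(1, 33), (2, 22), (8, 6), (9, 73)] -> pick v2 -> 22
v10: WRITE a=35  (a history now [(3, 17), (4, 37), (5, 79), (6, 54), (7, 46), (10, 35)])
READ b @v3: history=[(1, 33), (2, 22), (8, 6), (9, 73)] -> pick v2 -> 22
v11: WRITE b=57  (b history now [(1, 33), (2, 22), (8, 6), (9, 73), (11, 57)])
v12: WRITE a=31  (a history now [(3, 17), (4, 37), (5, 79), (6, 54), (7, 46), (10, 35), (12, 31)])
READ a @v6: history=[(3, 17), (4, 37), (5, 79), (6, 54), (7, 46), (10, 35), (12, 31)] -> pick v6 -> 54
v13: WRITE b=33  (b history now [(1, 33), (2, 22), (8, 6), (9, 73), (11, 57), (13, 33)])
READ b @v1: history=[(1, 33), (2, 22), (8, 6), (9, 73), (11, 57), (13, 33)] -> pick v1 -> 33
READ b @v5: history=[(1, 33), (2, 22), (8, 6), (9, 73), (11, 57), (13, 33)] -> pick v2 -> 22
v14: WRITE a=79  (a history now [(3, 17), (4, 37), (5, 79), (6, 54), (7, 46), (10, 35), (12, 31), (14, 79)])
READ a @v1: history=[(3, 17), (4, 37), (5, 79), (6, 54), (7, 46), (10, 35), (12, 31), (14, 79)] -> no version <= 1 -> NONE
v15: WRITE b=44  (b history now [(1, 33), (2, 22), (8, 6), (9, 73), (11, 57), (13, 33), (15, 44)])
v16: WRITE a=64  (a history now [(3, 17), (4, 37), (5, 79), (6, 54), (7, 46), (10, 35), (12, 31), (14, 79), (16, 64)])
READ b @v9: history=[(1, 33), (2, 22), (8, 6), (9, 73), (11, 57), (13, 33), (15, 44)] -> pick v9 -> 73
READ a @v13: history=[(3, 17), (4, 37), (5, 79), (6, 54), (7, 46), (10, 35), (12, 31), (14, 79), (16, 64)] -> pick v12 -> 31
v17: WRITE a=58  (a history now [(3, 17), (4, 37), (5, 79), (6, 54), (7, 46), (10, 35), (12, 31), (14, 79), (16, 64), (17, 58)])
v18: WRITE a=39  (a history now [(3, 17), (4, 37), (5, 79), (6, 54), (7, 46), (10, 35), (12, 31), (14, 79), (16, 64), (17, 58), (18, 39)])
v19: WRITE b=51  (b history now [(1, 33), (2, 22), (8, 6), (9, 73), (11, 57), (13, 33), (15, 44), (19, 51)])
v20: WRITE a=57  (a history now [(3, 17), (4, 37), (5, 79), (6, 54), (7, 46), (10, 35), (12, 31), (14, 79), (16, 64), (17, 58), (18, 39), (20, 57)])
v21: WRITE a=31  (a history now [(3, 17), (4, 37), (5, 79), (6, 54), (7, 46), (10, 35), (12, 31), (14, 79), (16, 64), (17, 58), (18, 39), (20, 57), (21, 31)])
v22: WRITE a=11  (a history now [(3, 17), (4, 37), (5, 79), (6, 54), (7, 46), (10, 35), (12, 31), (14, 79), (16, 64), (17, 58), (18, 39), (20, 57), (21, 31), (22, 11)])
v23: WRITE b=73  (b history now [(1, 33), (2, 22), (8, 6), (9, 73), (11, 57), (13, 33), (15, 44), (19, 51), (23, 73)])
v24: WRITE b=52  (b history now [(1, 33), (2, 22), (8, 6), (9, 73), (11, 57), (13, 33), (15, 44), (19, 51), (23, 73), (24, 52)])
READ a @v9: history=[(3, 17), (4, 37), (5, 79), (6, 54), (7, 46), (10, 35), (12, 31), (14, 79), (16, 64), (17, 58), (18, 39), (20, 57), (21, 31), (22, 11)] -> pick v7 -> 46
READ b @v12: history=[(1, 33), (2, 22), (8, 6), (9, 73), (11, 57), (13, 33), (15, 44), (19, 51), (23, 73), (24, 52)] -> pick v11 -> 57
v25: WRITE b=61  (b history now [(1, 33), (2, 22), (8, 6), (9, 73), (11, 57), (13, 33), (15, 44), (19, 51), (23, 73), (24, 52), (25, 61)])
v26: WRITE b=75  (b history now [(1, 33), (2, 22), (8, 6), (9, 73), (11, 57), (13, 33), (15, 44), (19, 51), (23, 73), (24, 52), (25, 61), (26, 75)])

Answer: 79
22
22
22
54
33
22
NONE
73
31
46
57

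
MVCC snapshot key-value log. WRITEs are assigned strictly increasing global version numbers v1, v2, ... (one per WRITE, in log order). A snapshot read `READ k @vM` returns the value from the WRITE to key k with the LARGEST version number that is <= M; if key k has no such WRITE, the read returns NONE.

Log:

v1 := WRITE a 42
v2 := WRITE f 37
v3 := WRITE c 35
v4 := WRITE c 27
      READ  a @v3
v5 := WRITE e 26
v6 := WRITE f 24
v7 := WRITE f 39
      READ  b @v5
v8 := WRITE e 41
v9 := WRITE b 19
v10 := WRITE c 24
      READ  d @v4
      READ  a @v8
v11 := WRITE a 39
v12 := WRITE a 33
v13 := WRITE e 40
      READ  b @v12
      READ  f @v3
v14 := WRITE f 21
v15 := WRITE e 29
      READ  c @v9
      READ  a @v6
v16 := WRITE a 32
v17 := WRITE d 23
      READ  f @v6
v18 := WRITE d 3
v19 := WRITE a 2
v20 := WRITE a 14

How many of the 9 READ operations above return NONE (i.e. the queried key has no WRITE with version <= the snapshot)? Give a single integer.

Answer: 2

Derivation:
v1: WRITE a=42  (a history now [(1, 42)])
v2: WRITE f=37  (f history now [(2, 37)])
v3: WRITE c=35  (c history now [(3, 35)])
v4: WRITE c=27  (c history now [(3, 35), (4, 27)])
READ a @v3: history=[(1, 42)] -> pick v1 -> 42
v5: WRITE e=26  (e history now [(5, 26)])
v6: WRITE f=24  (f history now [(2, 37), (6, 24)])
v7: WRITE f=39  (f history now [(2, 37), (6, 24), (7, 39)])
READ b @v5: history=[] -> no version <= 5 -> NONE
v8: WRITE e=41  (e history now [(5, 26), (8, 41)])
v9: WRITE b=19  (b history now [(9, 19)])
v10: WRITE c=24  (c history now [(3, 35), (4, 27), (10, 24)])
READ d @v4: history=[] -> no version <= 4 -> NONE
READ a @v8: history=[(1, 42)] -> pick v1 -> 42
v11: WRITE a=39  (a history now [(1, 42), (11, 39)])
v12: WRITE a=33  (a history now [(1, 42), (11, 39), (12, 33)])
v13: WRITE e=40  (e history now [(5, 26), (8, 41), (13, 40)])
READ b @v12: history=[(9, 19)] -> pick v9 -> 19
READ f @v3: history=[(2, 37), (6, 24), (7, 39)] -> pick v2 -> 37
v14: WRITE f=21  (f history now [(2, 37), (6, 24), (7, 39), (14, 21)])
v15: WRITE e=29  (e history now [(5, 26), (8, 41), (13, 40), (15, 29)])
READ c @v9: history=[(3, 35), (4, 27), (10, 24)] -> pick v4 -> 27
READ a @v6: history=[(1, 42), (11, 39), (12, 33)] -> pick v1 -> 42
v16: WRITE a=32  (a history now [(1, 42), (11, 39), (12, 33), (16, 32)])
v17: WRITE d=23  (d history now [(17, 23)])
READ f @v6: history=[(2, 37), (6, 24), (7, 39), (14, 21)] -> pick v6 -> 24
v18: WRITE d=3  (d history now [(17, 23), (18, 3)])
v19: WRITE a=2  (a history now [(1, 42), (11, 39), (12, 33), (16, 32), (19, 2)])
v20: WRITE a=14  (a history now [(1, 42), (11, 39), (12, 33), (16, 32), (19, 2), (20, 14)])
Read results in order: ['42', 'NONE', 'NONE', '42', '19', '37', '27', '42', '24']
NONE count = 2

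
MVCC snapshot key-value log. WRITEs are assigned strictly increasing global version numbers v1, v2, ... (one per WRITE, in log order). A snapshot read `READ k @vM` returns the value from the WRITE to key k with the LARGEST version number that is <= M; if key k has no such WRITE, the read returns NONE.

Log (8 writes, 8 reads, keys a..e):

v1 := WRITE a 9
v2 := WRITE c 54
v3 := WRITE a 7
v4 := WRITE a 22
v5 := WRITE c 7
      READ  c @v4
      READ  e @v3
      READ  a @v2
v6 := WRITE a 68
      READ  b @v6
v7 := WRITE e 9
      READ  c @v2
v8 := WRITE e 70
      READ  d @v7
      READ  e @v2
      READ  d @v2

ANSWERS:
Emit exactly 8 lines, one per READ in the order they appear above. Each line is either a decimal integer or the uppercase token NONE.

v1: WRITE a=9  (a history now [(1, 9)])
v2: WRITE c=54  (c history now [(2, 54)])
v3: WRITE a=7  (a history now [(1, 9), (3, 7)])
v4: WRITE a=22  (a history now [(1, 9), (3, 7), (4, 22)])
v5: WRITE c=7  (c history now [(2, 54), (5, 7)])
READ c @v4: history=[(2, 54), (5, 7)] -> pick v2 -> 54
READ e @v3: history=[] -> no version <= 3 -> NONE
READ a @v2: history=[(1, 9), (3, 7), (4, 22)] -> pick v1 -> 9
v6: WRITE a=68  (a history now [(1, 9), (3, 7), (4, 22), (6, 68)])
READ b @v6: history=[] -> no version <= 6 -> NONE
v7: WRITE e=9  (e history now [(7, 9)])
READ c @v2: history=[(2, 54), (5, 7)] -> pick v2 -> 54
v8: WRITE e=70  (e history now [(7, 9), (8, 70)])
READ d @v7: history=[] -> no version <= 7 -> NONE
READ e @v2: history=[(7, 9), (8, 70)] -> no version <= 2 -> NONE
READ d @v2: history=[] -> no version <= 2 -> NONE

Answer: 54
NONE
9
NONE
54
NONE
NONE
NONE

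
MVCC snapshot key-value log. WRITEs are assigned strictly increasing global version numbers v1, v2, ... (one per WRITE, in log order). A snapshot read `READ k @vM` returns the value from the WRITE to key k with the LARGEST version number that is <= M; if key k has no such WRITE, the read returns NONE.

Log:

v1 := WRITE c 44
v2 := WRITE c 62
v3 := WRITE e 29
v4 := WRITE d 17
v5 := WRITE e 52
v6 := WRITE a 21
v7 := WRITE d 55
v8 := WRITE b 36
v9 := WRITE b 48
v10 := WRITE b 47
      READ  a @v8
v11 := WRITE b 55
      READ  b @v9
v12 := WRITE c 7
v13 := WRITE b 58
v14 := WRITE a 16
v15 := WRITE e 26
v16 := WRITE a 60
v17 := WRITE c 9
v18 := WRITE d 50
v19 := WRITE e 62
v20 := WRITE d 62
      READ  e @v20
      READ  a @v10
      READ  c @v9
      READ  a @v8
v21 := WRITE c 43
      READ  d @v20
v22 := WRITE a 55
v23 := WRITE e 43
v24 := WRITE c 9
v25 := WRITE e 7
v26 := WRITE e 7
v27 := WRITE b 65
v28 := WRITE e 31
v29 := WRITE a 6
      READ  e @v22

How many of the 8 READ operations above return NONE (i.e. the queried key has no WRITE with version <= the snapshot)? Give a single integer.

Answer: 0

Derivation:
v1: WRITE c=44  (c history now [(1, 44)])
v2: WRITE c=62  (c history now [(1, 44), (2, 62)])
v3: WRITE e=29  (e history now [(3, 29)])
v4: WRITE d=17  (d history now [(4, 17)])
v5: WRITE e=52  (e history now [(3, 29), (5, 52)])
v6: WRITE a=21  (a history now [(6, 21)])
v7: WRITE d=55  (d history now [(4, 17), (7, 55)])
v8: WRITE b=36  (b history now [(8, 36)])
v9: WRITE b=48  (b history now [(8, 36), (9, 48)])
v10: WRITE b=47  (b history now [(8, 36), (9, 48), (10, 47)])
READ a @v8: history=[(6, 21)] -> pick v6 -> 21
v11: WRITE b=55  (b history now [(8, 36), (9, 48), (10, 47), (11, 55)])
READ b @v9: history=[(8, 36), (9, 48), (10, 47), (11, 55)] -> pick v9 -> 48
v12: WRITE c=7  (c history now [(1, 44), (2, 62), (12, 7)])
v13: WRITE b=58  (b history now [(8, 36), (9, 48), (10, 47), (11, 55), (13, 58)])
v14: WRITE a=16  (a history now [(6, 21), (14, 16)])
v15: WRITE e=26  (e history now [(3, 29), (5, 52), (15, 26)])
v16: WRITE a=60  (a history now [(6, 21), (14, 16), (16, 60)])
v17: WRITE c=9  (c history now [(1, 44), (2, 62), (12, 7), (17, 9)])
v18: WRITE d=50  (d history now [(4, 17), (7, 55), (18, 50)])
v19: WRITE e=62  (e history now [(3, 29), (5, 52), (15, 26), (19, 62)])
v20: WRITE d=62  (d history now [(4, 17), (7, 55), (18, 50), (20, 62)])
READ e @v20: history=[(3, 29), (5, 52), (15, 26), (19, 62)] -> pick v19 -> 62
READ a @v10: history=[(6, 21), (14, 16), (16, 60)] -> pick v6 -> 21
READ c @v9: history=[(1, 44), (2, 62), (12, 7), (17, 9)] -> pick v2 -> 62
READ a @v8: history=[(6, 21), (14, 16), (16, 60)] -> pick v6 -> 21
v21: WRITE c=43  (c history now [(1, 44), (2, 62), (12, 7), (17, 9), (21, 43)])
READ d @v20: history=[(4, 17), (7, 55), (18, 50), (20, 62)] -> pick v20 -> 62
v22: WRITE a=55  (a history now [(6, 21), (14, 16), (16, 60), (22, 55)])
v23: WRITE e=43  (e history now [(3, 29), (5, 52), (15, 26), (19, 62), (23, 43)])
v24: WRITE c=9  (c history now [(1, 44), (2, 62), (12, 7), (17, 9), (21, 43), (24, 9)])
v25: WRITE e=7  (e history now [(3, 29), (5, 52), (15, 26), (19, 62), (23, 43), (25, 7)])
v26: WRITE e=7  (e history now [(3, 29), (5, 52), (15, 26), (19, 62), (23, 43), (25, 7), (26, 7)])
v27: WRITE b=65  (b history now [(8, 36), (9, 48), (10, 47), (11, 55), (13, 58), (27, 65)])
v28: WRITE e=31  (e history now [(3, 29), (5, 52), (15, 26), (19, 62), (23, 43), (25, 7), (26, 7), (28, 31)])
v29: WRITE a=6  (a history now [(6, 21), (14, 16), (16, 60), (22, 55), (29, 6)])
READ e @v22: history=[(3, 29), (5, 52), (15, 26), (19, 62), (23, 43), (25, 7), (26, 7), (28, 31)] -> pick v19 -> 62
Read results in order: ['21', '48', '62', '21', '62', '21', '62', '62']
NONE count = 0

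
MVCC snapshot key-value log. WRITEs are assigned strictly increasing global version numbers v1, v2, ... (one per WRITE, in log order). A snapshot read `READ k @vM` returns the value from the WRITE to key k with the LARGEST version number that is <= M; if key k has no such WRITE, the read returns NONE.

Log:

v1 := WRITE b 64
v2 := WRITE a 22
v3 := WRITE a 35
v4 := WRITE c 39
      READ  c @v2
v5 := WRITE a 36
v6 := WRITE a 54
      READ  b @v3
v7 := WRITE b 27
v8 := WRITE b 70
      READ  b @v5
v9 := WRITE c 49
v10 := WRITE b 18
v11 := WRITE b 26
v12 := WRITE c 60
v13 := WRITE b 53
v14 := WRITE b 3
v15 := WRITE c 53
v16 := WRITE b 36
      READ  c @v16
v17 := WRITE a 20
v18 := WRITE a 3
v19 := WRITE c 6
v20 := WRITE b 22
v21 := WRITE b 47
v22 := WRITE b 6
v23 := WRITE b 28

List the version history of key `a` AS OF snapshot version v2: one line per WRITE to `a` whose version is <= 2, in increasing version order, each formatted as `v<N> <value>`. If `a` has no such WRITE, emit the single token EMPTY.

Scan writes for key=a with version <= 2:
  v1 WRITE b 64 -> skip
  v2 WRITE a 22 -> keep
  v3 WRITE a 35 -> drop (> snap)
  v4 WRITE c 39 -> skip
  v5 WRITE a 36 -> drop (> snap)
  v6 WRITE a 54 -> drop (> snap)
  v7 WRITE b 27 -> skip
  v8 WRITE b 70 -> skip
  v9 WRITE c 49 -> skip
  v10 WRITE b 18 -> skip
  v11 WRITE b 26 -> skip
  v12 WRITE c 60 -> skip
  v13 WRITE b 53 -> skip
  v14 WRITE b 3 -> skip
  v15 WRITE c 53 -> skip
  v16 WRITE b 36 -> skip
  v17 WRITE a 20 -> drop (> snap)
  v18 WRITE a 3 -> drop (> snap)
  v19 WRITE c 6 -> skip
  v20 WRITE b 22 -> skip
  v21 WRITE b 47 -> skip
  v22 WRITE b 6 -> skip
  v23 WRITE b 28 -> skip
Collected: [(2, 22)]

Answer: v2 22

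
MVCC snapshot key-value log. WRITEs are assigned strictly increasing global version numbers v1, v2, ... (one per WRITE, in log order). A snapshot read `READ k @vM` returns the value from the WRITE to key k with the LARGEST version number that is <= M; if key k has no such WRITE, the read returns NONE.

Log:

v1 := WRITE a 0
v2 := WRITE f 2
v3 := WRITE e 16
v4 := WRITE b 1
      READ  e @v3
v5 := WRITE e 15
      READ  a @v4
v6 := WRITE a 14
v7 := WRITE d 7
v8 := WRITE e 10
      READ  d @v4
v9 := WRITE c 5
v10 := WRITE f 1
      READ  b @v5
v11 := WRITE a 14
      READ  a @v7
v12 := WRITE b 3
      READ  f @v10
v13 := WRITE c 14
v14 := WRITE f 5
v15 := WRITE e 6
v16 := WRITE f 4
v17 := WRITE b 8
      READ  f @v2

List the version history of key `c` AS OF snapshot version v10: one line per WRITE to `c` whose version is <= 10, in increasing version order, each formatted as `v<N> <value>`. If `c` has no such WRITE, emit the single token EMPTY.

Answer: v9 5

Derivation:
Scan writes for key=c with version <= 10:
  v1 WRITE a 0 -> skip
  v2 WRITE f 2 -> skip
  v3 WRITE e 16 -> skip
  v4 WRITE b 1 -> skip
  v5 WRITE e 15 -> skip
  v6 WRITE a 14 -> skip
  v7 WRITE d 7 -> skip
  v8 WRITE e 10 -> skip
  v9 WRITE c 5 -> keep
  v10 WRITE f 1 -> skip
  v11 WRITE a 14 -> skip
  v12 WRITE b 3 -> skip
  v13 WRITE c 14 -> drop (> snap)
  v14 WRITE f 5 -> skip
  v15 WRITE e 6 -> skip
  v16 WRITE f 4 -> skip
  v17 WRITE b 8 -> skip
Collected: [(9, 5)]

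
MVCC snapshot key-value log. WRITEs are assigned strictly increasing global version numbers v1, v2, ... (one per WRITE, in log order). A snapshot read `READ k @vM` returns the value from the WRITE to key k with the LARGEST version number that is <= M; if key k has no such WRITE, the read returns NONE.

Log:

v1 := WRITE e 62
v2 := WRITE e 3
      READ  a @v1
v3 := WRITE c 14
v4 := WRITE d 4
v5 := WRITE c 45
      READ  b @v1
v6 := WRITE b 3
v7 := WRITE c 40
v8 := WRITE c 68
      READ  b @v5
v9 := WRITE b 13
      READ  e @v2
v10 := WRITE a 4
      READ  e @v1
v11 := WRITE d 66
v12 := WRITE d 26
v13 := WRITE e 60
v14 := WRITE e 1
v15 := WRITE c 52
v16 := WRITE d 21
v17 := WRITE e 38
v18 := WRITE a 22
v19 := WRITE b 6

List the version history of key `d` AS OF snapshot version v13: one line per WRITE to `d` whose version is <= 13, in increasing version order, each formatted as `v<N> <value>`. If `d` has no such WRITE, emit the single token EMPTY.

Answer: v4 4
v11 66
v12 26

Derivation:
Scan writes for key=d with version <= 13:
  v1 WRITE e 62 -> skip
  v2 WRITE e 3 -> skip
  v3 WRITE c 14 -> skip
  v4 WRITE d 4 -> keep
  v5 WRITE c 45 -> skip
  v6 WRITE b 3 -> skip
  v7 WRITE c 40 -> skip
  v8 WRITE c 68 -> skip
  v9 WRITE b 13 -> skip
  v10 WRITE a 4 -> skip
  v11 WRITE d 66 -> keep
  v12 WRITE d 26 -> keep
  v13 WRITE e 60 -> skip
  v14 WRITE e 1 -> skip
  v15 WRITE c 52 -> skip
  v16 WRITE d 21 -> drop (> snap)
  v17 WRITE e 38 -> skip
  v18 WRITE a 22 -> skip
  v19 WRITE b 6 -> skip
Collected: [(4, 4), (11, 66), (12, 26)]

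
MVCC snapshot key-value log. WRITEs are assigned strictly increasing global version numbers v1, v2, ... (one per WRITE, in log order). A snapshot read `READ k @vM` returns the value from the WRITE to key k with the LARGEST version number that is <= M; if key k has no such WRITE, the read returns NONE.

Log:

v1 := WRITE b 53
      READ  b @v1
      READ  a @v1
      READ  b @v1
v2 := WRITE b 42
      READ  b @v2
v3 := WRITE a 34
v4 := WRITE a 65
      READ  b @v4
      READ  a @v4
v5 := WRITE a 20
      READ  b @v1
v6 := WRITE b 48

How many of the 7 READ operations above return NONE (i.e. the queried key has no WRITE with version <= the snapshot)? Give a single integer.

Answer: 1

Derivation:
v1: WRITE b=53  (b history now [(1, 53)])
READ b @v1: history=[(1, 53)] -> pick v1 -> 53
READ a @v1: history=[] -> no version <= 1 -> NONE
READ b @v1: history=[(1, 53)] -> pick v1 -> 53
v2: WRITE b=42  (b history now [(1, 53), (2, 42)])
READ b @v2: history=[(1, 53), (2, 42)] -> pick v2 -> 42
v3: WRITE a=34  (a history now [(3, 34)])
v4: WRITE a=65  (a history now [(3, 34), (4, 65)])
READ b @v4: history=[(1, 53), (2, 42)] -> pick v2 -> 42
READ a @v4: history=[(3, 34), (4, 65)] -> pick v4 -> 65
v5: WRITE a=20  (a history now [(3, 34), (4, 65), (5, 20)])
READ b @v1: history=[(1, 53), (2, 42)] -> pick v1 -> 53
v6: WRITE b=48  (b history now [(1, 53), (2, 42), (6, 48)])
Read results in order: ['53', 'NONE', '53', '42', '42', '65', '53']
NONE count = 1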